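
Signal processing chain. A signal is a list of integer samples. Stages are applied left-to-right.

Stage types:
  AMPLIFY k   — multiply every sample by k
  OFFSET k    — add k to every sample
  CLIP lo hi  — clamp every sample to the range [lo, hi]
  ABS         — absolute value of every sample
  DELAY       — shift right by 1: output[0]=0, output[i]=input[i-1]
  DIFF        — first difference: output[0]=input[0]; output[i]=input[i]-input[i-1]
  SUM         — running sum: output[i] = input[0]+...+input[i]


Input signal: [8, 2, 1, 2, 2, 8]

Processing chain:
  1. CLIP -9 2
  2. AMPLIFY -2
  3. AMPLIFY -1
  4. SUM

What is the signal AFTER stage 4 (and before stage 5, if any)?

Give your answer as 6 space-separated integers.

Answer: 4 8 10 14 18 22

Derivation:
Input: [8, 2, 1, 2, 2, 8]
Stage 1 (CLIP -9 2): clip(8,-9,2)=2, clip(2,-9,2)=2, clip(1,-9,2)=1, clip(2,-9,2)=2, clip(2,-9,2)=2, clip(8,-9,2)=2 -> [2, 2, 1, 2, 2, 2]
Stage 2 (AMPLIFY -2): 2*-2=-4, 2*-2=-4, 1*-2=-2, 2*-2=-4, 2*-2=-4, 2*-2=-4 -> [-4, -4, -2, -4, -4, -4]
Stage 3 (AMPLIFY -1): -4*-1=4, -4*-1=4, -2*-1=2, -4*-1=4, -4*-1=4, -4*-1=4 -> [4, 4, 2, 4, 4, 4]
Stage 4 (SUM): sum[0..0]=4, sum[0..1]=8, sum[0..2]=10, sum[0..3]=14, sum[0..4]=18, sum[0..5]=22 -> [4, 8, 10, 14, 18, 22]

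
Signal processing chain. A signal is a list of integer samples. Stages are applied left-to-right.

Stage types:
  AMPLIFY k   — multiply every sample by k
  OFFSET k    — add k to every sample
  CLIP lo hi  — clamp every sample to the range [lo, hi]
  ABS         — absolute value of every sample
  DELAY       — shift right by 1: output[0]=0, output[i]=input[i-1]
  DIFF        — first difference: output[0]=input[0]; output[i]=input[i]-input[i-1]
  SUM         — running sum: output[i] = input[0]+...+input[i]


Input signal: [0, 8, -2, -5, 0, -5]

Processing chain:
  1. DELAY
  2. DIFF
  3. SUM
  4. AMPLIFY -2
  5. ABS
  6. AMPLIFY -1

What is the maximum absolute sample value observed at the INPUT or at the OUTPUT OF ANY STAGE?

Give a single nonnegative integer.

Input: [0, 8, -2, -5, 0, -5] (max |s|=8)
Stage 1 (DELAY): [0, 0, 8, -2, -5, 0] = [0, 0, 8, -2, -5, 0] -> [0, 0, 8, -2, -5, 0] (max |s|=8)
Stage 2 (DIFF): s[0]=0, 0-0=0, 8-0=8, -2-8=-10, -5--2=-3, 0--5=5 -> [0, 0, 8, -10, -3, 5] (max |s|=10)
Stage 3 (SUM): sum[0..0]=0, sum[0..1]=0, sum[0..2]=8, sum[0..3]=-2, sum[0..4]=-5, sum[0..5]=0 -> [0, 0, 8, -2, -5, 0] (max |s|=8)
Stage 4 (AMPLIFY -2): 0*-2=0, 0*-2=0, 8*-2=-16, -2*-2=4, -5*-2=10, 0*-2=0 -> [0, 0, -16, 4, 10, 0] (max |s|=16)
Stage 5 (ABS): |0|=0, |0|=0, |-16|=16, |4|=4, |10|=10, |0|=0 -> [0, 0, 16, 4, 10, 0] (max |s|=16)
Stage 6 (AMPLIFY -1): 0*-1=0, 0*-1=0, 16*-1=-16, 4*-1=-4, 10*-1=-10, 0*-1=0 -> [0, 0, -16, -4, -10, 0] (max |s|=16)
Overall max amplitude: 16

Answer: 16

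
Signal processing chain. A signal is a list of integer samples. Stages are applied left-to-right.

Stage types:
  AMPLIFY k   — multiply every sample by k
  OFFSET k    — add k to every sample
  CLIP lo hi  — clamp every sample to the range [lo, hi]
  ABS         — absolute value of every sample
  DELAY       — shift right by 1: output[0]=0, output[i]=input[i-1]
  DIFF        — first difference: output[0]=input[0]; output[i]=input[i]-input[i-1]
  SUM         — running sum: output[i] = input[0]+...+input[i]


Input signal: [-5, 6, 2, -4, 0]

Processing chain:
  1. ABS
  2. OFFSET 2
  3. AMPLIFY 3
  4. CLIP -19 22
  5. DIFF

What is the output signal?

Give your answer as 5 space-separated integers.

Answer: 21 1 -10 6 -12

Derivation:
Input: [-5, 6, 2, -4, 0]
Stage 1 (ABS): |-5|=5, |6|=6, |2|=2, |-4|=4, |0|=0 -> [5, 6, 2, 4, 0]
Stage 2 (OFFSET 2): 5+2=7, 6+2=8, 2+2=4, 4+2=6, 0+2=2 -> [7, 8, 4, 6, 2]
Stage 3 (AMPLIFY 3): 7*3=21, 8*3=24, 4*3=12, 6*3=18, 2*3=6 -> [21, 24, 12, 18, 6]
Stage 4 (CLIP -19 22): clip(21,-19,22)=21, clip(24,-19,22)=22, clip(12,-19,22)=12, clip(18,-19,22)=18, clip(6,-19,22)=6 -> [21, 22, 12, 18, 6]
Stage 5 (DIFF): s[0]=21, 22-21=1, 12-22=-10, 18-12=6, 6-18=-12 -> [21, 1, -10, 6, -12]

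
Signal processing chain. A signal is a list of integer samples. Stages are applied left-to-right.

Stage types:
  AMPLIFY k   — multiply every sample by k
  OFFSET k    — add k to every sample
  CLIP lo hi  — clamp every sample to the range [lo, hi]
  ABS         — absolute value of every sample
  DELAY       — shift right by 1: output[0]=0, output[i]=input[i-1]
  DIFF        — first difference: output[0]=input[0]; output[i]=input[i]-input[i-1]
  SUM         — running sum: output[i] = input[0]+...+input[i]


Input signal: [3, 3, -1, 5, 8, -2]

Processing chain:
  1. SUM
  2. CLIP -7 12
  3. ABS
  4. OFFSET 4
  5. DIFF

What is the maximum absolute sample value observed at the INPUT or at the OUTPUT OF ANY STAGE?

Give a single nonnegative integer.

Input: [3, 3, -1, 5, 8, -2] (max |s|=8)
Stage 1 (SUM): sum[0..0]=3, sum[0..1]=6, sum[0..2]=5, sum[0..3]=10, sum[0..4]=18, sum[0..5]=16 -> [3, 6, 5, 10, 18, 16] (max |s|=18)
Stage 2 (CLIP -7 12): clip(3,-7,12)=3, clip(6,-7,12)=6, clip(5,-7,12)=5, clip(10,-7,12)=10, clip(18,-7,12)=12, clip(16,-7,12)=12 -> [3, 6, 5, 10, 12, 12] (max |s|=12)
Stage 3 (ABS): |3|=3, |6|=6, |5|=5, |10|=10, |12|=12, |12|=12 -> [3, 6, 5, 10, 12, 12] (max |s|=12)
Stage 4 (OFFSET 4): 3+4=7, 6+4=10, 5+4=9, 10+4=14, 12+4=16, 12+4=16 -> [7, 10, 9, 14, 16, 16] (max |s|=16)
Stage 5 (DIFF): s[0]=7, 10-7=3, 9-10=-1, 14-9=5, 16-14=2, 16-16=0 -> [7, 3, -1, 5, 2, 0] (max |s|=7)
Overall max amplitude: 18

Answer: 18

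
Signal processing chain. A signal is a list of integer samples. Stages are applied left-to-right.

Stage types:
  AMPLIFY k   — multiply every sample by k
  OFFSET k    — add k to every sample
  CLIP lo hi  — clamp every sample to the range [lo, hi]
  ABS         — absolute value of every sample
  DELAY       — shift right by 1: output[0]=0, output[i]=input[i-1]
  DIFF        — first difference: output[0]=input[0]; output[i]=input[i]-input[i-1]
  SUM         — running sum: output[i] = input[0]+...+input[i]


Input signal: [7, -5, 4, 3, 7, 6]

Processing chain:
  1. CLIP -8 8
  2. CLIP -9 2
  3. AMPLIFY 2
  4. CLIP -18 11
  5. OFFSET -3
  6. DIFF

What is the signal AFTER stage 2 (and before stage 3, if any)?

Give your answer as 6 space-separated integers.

Answer: 2 -5 2 2 2 2

Derivation:
Input: [7, -5, 4, 3, 7, 6]
Stage 1 (CLIP -8 8): clip(7,-8,8)=7, clip(-5,-8,8)=-5, clip(4,-8,8)=4, clip(3,-8,8)=3, clip(7,-8,8)=7, clip(6,-8,8)=6 -> [7, -5, 4, 3, 7, 6]
Stage 2 (CLIP -9 2): clip(7,-9,2)=2, clip(-5,-9,2)=-5, clip(4,-9,2)=2, clip(3,-9,2)=2, clip(7,-9,2)=2, clip(6,-9,2)=2 -> [2, -5, 2, 2, 2, 2]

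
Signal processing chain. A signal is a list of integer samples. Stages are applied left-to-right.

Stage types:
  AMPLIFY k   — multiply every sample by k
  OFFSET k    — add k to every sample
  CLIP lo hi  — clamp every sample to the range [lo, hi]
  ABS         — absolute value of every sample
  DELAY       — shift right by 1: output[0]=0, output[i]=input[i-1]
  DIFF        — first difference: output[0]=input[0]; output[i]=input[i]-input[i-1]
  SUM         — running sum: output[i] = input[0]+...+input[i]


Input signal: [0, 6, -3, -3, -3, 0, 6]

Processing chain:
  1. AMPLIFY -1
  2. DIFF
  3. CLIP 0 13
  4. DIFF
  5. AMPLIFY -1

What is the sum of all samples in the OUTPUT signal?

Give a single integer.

Input: [0, 6, -3, -3, -3, 0, 6]
Stage 1 (AMPLIFY -1): 0*-1=0, 6*-1=-6, -3*-1=3, -3*-1=3, -3*-1=3, 0*-1=0, 6*-1=-6 -> [0, -6, 3, 3, 3, 0, -6]
Stage 2 (DIFF): s[0]=0, -6-0=-6, 3--6=9, 3-3=0, 3-3=0, 0-3=-3, -6-0=-6 -> [0, -6, 9, 0, 0, -3, -6]
Stage 3 (CLIP 0 13): clip(0,0,13)=0, clip(-6,0,13)=0, clip(9,0,13)=9, clip(0,0,13)=0, clip(0,0,13)=0, clip(-3,0,13)=0, clip(-6,0,13)=0 -> [0, 0, 9, 0, 0, 0, 0]
Stage 4 (DIFF): s[0]=0, 0-0=0, 9-0=9, 0-9=-9, 0-0=0, 0-0=0, 0-0=0 -> [0, 0, 9, -9, 0, 0, 0]
Stage 5 (AMPLIFY -1): 0*-1=0, 0*-1=0, 9*-1=-9, -9*-1=9, 0*-1=0, 0*-1=0, 0*-1=0 -> [0, 0, -9, 9, 0, 0, 0]
Output sum: 0

Answer: 0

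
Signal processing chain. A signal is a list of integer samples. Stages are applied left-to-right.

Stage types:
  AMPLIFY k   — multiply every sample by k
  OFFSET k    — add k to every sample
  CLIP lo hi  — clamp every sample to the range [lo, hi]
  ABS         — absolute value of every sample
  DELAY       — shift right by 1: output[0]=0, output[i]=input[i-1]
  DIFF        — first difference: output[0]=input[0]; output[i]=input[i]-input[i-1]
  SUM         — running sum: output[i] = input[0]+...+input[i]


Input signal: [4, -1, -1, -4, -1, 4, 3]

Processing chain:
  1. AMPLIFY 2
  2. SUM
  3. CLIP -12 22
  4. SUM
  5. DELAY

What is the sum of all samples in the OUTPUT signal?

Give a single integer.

Answer: 72

Derivation:
Input: [4, -1, -1, -4, -1, 4, 3]
Stage 1 (AMPLIFY 2): 4*2=8, -1*2=-2, -1*2=-2, -4*2=-8, -1*2=-2, 4*2=8, 3*2=6 -> [8, -2, -2, -8, -2, 8, 6]
Stage 2 (SUM): sum[0..0]=8, sum[0..1]=6, sum[0..2]=4, sum[0..3]=-4, sum[0..4]=-6, sum[0..5]=2, sum[0..6]=8 -> [8, 6, 4, -4, -6, 2, 8]
Stage 3 (CLIP -12 22): clip(8,-12,22)=8, clip(6,-12,22)=6, clip(4,-12,22)=4, clip(-4,-12,22)=-4, clip(-6,-12,22)=-6, clip(2,-12,22)=2, clip(8,-12,22)=8 -> [8, 6, 4, -4, -6, 2, 8]
Stage 4 (SUM): sum[0..0]=8, sum[0..1]=14, sum[0..2]=18, sum[0..3]=14, sum[0..4]=8, sum[0..5]=10, sum[0..6]=18 -> [8, 14, 18, 14, 8, 10, 18]
Stage 5 (DELAY): [0, 8, 14, 18, 14, 8, 10] = [0, 8, 14, 18, 14, 8, 10] -> [0, 8, 14, 18, 14, 8, 10]
Output sum: 72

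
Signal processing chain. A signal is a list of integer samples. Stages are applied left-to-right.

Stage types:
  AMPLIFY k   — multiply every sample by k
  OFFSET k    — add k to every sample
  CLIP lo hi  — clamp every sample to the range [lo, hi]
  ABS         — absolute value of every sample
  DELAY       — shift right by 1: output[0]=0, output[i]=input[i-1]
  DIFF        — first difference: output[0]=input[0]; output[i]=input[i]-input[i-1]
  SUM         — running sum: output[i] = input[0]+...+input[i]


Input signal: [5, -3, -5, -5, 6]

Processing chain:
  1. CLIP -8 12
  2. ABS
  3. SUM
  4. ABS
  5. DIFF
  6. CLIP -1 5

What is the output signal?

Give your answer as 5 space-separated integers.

Input: [5, -3, -5, -5, 6]
Stage 1 (CLIP -8 12): clip(5,-8,12)=5, clip(-3,-8,12)=-3, clip(-5,-8,12)=-5, clip(-5,-8,12)=-5, clip(6,-8,12)=6 -> [5, -3, -5, -5, 6]
Stage 2 (ABS): |5|=5, |-3|=3, |-5|=5, |-5|=5, |6|=6 -> [5, 3, 5, 5, 6]
Stage 3 (SUM): sum[0..0]=5, sum[0..1]=8, sum[0..2]=13, sum[0..3]=18, sum[0..4]=24 -> [5, 8, 13, 18, 24]
Stage 4 (ABS): |5|=5, |8|=8, |13|=13, |18|=18, |24|=24 -> [5, 8, 13, 18, 24]
Stage 5 (DIFF): s[0]=5, 8-5=3, 13-8=5, 18-13=5, 24-18=6 -> [5, 3, 5, 5, 6]
Stage 6 (CLIP -1 5): clip(5,-1,5)=5, clip(3,-1,5)=3, clip(5,-1,5)=5, clip(5,-1,5)=5, clip(6,-1,5)=5 -> [5, 3, 5, 5, 5]

Answer: 5 3 5 5 5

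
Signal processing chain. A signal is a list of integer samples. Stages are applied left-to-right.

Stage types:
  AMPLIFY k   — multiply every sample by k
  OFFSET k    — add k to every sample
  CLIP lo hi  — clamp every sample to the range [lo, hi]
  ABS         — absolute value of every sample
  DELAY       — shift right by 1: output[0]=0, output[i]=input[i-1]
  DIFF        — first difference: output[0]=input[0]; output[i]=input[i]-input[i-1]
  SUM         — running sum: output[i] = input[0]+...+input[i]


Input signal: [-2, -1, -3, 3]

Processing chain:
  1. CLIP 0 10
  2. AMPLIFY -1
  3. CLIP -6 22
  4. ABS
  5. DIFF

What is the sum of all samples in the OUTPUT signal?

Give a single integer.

Input: [-2, -1, -3, 3]
Stage 1 (CLIP 0 10): clip(-2,0,10)=0, clip(-1,0,10)=0, clip(-3,0,10)=0, clip(3,0,10)=3 -> [0, 0, 0, 3]
Stage 2 (AMPLIFY -1): 0*-1=0, 0*-1=0, 0*-1=0, 3*-1=-3 -> [0, 0, 0, -3]
Stage 3 (CLIP -6 22): clip(0,-6,22)=0, clip(0,-6,22)=0, clip(0,-6,22)=0, clip(-3,-6,22)=-3 -> [0, 0, 0, -3]
Stage 4 (ABS): |0|=0, |0|=0, |0|=0, |-3|=3 -> [0, 0, 0, 3]
Stage 5 (DIFF): s[0]=0, 0-0=0, 0-0=0, 3-0=3 -> [0, 0, 0, 3]
Output sum: 3

Answer: 3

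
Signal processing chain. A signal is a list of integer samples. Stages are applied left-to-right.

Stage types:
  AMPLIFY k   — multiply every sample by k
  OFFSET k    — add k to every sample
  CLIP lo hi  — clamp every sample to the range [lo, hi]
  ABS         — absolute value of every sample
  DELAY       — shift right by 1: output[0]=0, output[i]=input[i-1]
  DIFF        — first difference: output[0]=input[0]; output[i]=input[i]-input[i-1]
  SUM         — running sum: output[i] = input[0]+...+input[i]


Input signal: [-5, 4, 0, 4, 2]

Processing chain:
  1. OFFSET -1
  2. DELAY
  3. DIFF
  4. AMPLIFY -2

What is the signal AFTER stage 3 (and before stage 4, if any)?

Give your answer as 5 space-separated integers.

Answer: 0 -6 9 -4 4

Derivation:
Input: [-5, 4, 0, 4, 2]
Stage 1 (OFFSET -1): -5+-1=-6, 4+-1=3, 0+-1=-1, 4+-1=3, 2+-1=1 -> [-6, 3, -1, 3, 1]
Stage 2 (DELAY): [0, -6, 3, -1, 3] = [0, -6, 3, -1, 3] -> [0, -6, 3, -1, 3]
Stage 3 (DIFF): s[0]=0, -6-0=-6, 3--6=9, -1-3=-4, 3--1=4 -> [0, -6, 9, -4, 4]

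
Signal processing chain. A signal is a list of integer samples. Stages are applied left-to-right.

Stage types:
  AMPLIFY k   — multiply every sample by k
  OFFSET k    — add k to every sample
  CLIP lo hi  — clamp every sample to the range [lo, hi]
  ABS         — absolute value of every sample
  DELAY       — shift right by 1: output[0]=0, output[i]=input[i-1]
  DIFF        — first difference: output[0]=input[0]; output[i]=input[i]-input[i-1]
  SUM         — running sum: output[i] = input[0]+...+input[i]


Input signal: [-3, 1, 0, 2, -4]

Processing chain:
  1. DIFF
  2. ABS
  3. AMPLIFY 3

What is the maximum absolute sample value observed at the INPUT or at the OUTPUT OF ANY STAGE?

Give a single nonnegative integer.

Answer: 18

Derivation:
Input: [-3, 1, 0, 2, -4] (max |s|=4)
Stage 1 (DIFF): s[0]=-3, 1--3=4, 0-1=-1, 2-0=2, -4-2=-6 -> [-3, 4, -1, 2, -6] (max |s|=6)
Stage 2 (ABS): |-3|=3, |4|=4, |-1|=1, |2|=2, |-6|=6 -> [3, 4, 1, 2, 6] (max |s|=6)
Stage 3 (AMPLIFY 3): 3*3=9, 4*3=12, 1*3=3, 2*3=6, 6*3=18 -> [9, 12, 3, 6, 18] (max |s|=18)
Overall max amplitude: 18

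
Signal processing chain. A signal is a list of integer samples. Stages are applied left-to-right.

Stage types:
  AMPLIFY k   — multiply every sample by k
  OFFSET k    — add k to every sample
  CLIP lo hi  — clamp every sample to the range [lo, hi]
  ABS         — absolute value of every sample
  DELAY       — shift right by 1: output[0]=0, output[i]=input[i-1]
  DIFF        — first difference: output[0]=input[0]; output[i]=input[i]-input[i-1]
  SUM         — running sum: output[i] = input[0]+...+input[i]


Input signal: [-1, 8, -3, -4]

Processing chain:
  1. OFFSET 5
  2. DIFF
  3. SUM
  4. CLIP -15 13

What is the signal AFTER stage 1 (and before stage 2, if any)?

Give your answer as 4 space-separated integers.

Input: [-1, 8, -3, -4]
Stage 1 (OFFSET 5): -1+5=4, 8+5=13, -3+5=2, -4+5=1 -> [4, 13, 2, 1]

Answer: 4 13 2 1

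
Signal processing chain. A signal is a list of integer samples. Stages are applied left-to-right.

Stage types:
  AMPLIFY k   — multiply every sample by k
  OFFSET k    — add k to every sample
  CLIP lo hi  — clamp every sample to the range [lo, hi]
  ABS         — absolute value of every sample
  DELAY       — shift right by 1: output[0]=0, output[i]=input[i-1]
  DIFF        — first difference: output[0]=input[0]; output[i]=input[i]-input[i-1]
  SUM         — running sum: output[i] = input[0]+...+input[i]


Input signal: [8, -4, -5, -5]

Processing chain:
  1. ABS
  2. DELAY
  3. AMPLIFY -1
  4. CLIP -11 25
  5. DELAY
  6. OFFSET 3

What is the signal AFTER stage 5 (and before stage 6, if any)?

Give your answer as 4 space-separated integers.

Input: [8, -4, -5, -5]
Stage 1 (ABS): |8|=8, |-4|=4, |-5|=5, |-5|=5 -> [8, 4, 5, 5]
Stage 2 (DELAY): [0, 8, 4, 5] = [0, 8, 4, 5] -> [0, 8, 4, 5]
Stage 3 (AMPLIFY -1): 0*-1=0, 8*-1=-8, 4*-1=-4, 5*-1=-5 -> [0, -8, -4, -5]
Stage 4 (CLIP -11 25): clip(0,-11,25)=0, clip(-8,-11,25)=-8, clip(-4,-11,25)=-4, clip(-5,-11,25)=-5 -> [0, -8, -4, -5]
Stage 5 (DELAY): [0, 0, -8, -4] = [0, 0, -8, -4] -> [0, 0, -8, -4]

Answer: 0 0 -8 -4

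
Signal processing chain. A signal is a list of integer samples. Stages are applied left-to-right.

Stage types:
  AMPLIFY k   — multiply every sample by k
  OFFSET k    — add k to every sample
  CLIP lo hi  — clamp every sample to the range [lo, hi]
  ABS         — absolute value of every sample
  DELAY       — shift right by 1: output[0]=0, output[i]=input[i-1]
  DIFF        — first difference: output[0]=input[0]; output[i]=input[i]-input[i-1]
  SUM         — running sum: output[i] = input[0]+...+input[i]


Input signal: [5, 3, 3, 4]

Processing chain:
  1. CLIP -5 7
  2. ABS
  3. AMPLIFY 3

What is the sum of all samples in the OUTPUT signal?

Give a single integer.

Input: [5, 3, 3, 4]
Stage 1 (CLIP -5 7): clip(5,-5,7)=5, clip(3,-5,7)=3, clip(3,-5,7)=3, clip(4,-5,7)=4 -> [5, 3, 3, 4]
Stage 2 (ABS): |5|=5, |3|=3, |3|=3, |4|=4 -> [5, 3, 3, 4]
Stage 3 (AMPLIFY 3): 5*3=15, 3*3=9, 3*3=9, 4*3=12 -> [15, 9, 9, 12]
Output sum: 45

Answer: 45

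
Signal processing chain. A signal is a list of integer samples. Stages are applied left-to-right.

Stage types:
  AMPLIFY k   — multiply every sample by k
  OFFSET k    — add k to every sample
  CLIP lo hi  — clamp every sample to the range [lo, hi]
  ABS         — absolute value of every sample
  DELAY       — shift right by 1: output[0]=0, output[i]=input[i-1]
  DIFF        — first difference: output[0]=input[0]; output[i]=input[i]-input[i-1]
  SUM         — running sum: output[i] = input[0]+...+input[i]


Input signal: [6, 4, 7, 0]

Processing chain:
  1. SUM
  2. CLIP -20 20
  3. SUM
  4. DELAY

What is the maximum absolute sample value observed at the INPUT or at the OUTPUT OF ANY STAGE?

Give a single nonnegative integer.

Answer: 50

Derivation:
Input: [6, 4, 7, 0] (max |s|=7)
Stage 1 (SUM): sum[0..0]=6, sum[0..1]=10, sum[0..2]=17, sum[0..3]=17 -> [6, 10, 17, 17] (max |s|=17)
Stage 2 (CLIP -20 20): clip(6,-20,20)=6, clip(10,-20,20)=10, clip(17,-20,20)=17, clip(17,-20,20)=17 -> [6, 10, 17, 17] (max |s|=17)
Stage 3 (SUM): sum[0..0]=6, sum[0..1]=16, sum[0..2]=33, sum[0..3]=50 -> [6, 16, 33, 50] (max |s|=50)
Stage 4 (DELAY): [0, 6, 16, 33] = [0, 6, 16, 33] -> [0, 6, 16, 33] (max |s|=33)
Overall max amplitude: 50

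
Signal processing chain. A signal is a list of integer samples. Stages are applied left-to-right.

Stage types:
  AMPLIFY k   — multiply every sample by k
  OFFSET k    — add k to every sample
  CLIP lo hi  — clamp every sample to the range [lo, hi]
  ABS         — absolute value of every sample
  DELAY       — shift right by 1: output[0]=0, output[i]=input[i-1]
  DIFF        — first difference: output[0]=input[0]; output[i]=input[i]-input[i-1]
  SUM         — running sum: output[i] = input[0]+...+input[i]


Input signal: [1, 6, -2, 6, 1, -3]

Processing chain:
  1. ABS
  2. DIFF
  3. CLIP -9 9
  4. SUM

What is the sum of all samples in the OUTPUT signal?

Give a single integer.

Answer: 19

Derivation:
Input: [1, 6, -2, 6, 1, -3]
Stage 1 (ABS): |1|=1, |6|=6, |-2|=2, |6|=6, |1|=1, |-3|=3 -> [1, 6, 2, 6, 1, 3]
Stage 2 (DIFF): s[0]=1, 6-1=5, 2-6=-4, 6-2=4, 1-6=-5, 3-1=2 -> [1, 5, -4, 4, -5, 2]
Stage 3 (CLIP -9 9): clip(1,-9,9)=1, clip(5,-9,9)=5, clip(-4,-9,9)=-4, clip(4,-9,9)=4, clip(-5,-9,9)=-5, clip(2,-9,9)=2 -> [1, 5, -4, 4, -5, 2]
Stage 4 (SUM): sum[0..0]=1, sum[0..1]=6, sum[0..2]=2, sum[0..3]=6, sum[0..4]=1, sum[0..5]=3 -> [1, 6, 2, 6, 1, 3]
Output sum: 19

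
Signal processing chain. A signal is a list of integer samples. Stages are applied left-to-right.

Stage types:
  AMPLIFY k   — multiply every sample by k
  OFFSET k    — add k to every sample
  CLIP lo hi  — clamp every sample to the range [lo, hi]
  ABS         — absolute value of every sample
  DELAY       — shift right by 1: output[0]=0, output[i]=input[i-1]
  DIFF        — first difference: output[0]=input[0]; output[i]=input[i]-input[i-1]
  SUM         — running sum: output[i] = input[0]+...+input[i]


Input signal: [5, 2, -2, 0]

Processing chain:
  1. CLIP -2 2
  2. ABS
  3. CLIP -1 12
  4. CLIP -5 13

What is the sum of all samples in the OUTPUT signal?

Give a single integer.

Answer: 6

Derivation:
Input: [5, 2, -2, 0]
Stage 1 (CLIP -2 2): clip(5,-2,2)=2, clip(2,-2,2)=2, clip(-2,-2,2)=-2, clip(0,-2,2)=0 -> [2, 2, -2, 0]
Stage 2 (ABS): |2|=2, |2|=2, |-2|=2, |0|=0 -> [2, 2, 2, 0]
Stage 3 (CLIP -1 12): clip(2,-1,12)=2, clip(2,-1,12)=2, clip(2,-1,12)=2, clip(0,-1,12)=0 -> [2, 2, 2, 0]
Stage 4 (CLIP -5 13): clip(2,-5,13)=2, clip(2,-5,13)=2, clip(2,-5,13)=2, clip(0,-5,13)=0 -> [2, 2, 2, 0]
Output sum: 6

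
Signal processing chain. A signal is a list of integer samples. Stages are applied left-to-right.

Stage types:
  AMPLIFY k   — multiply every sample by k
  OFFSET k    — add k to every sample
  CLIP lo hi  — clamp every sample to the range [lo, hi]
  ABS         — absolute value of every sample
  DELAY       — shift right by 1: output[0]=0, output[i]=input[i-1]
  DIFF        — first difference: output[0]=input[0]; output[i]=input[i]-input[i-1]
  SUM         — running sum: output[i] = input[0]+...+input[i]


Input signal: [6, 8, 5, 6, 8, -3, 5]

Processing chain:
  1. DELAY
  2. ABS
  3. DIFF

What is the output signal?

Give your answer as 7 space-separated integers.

Answer: 0 6 2 -3 1 2 -5

Derivation:
Input: [6, 8, 5, 6, 8, -3, 5]
Stage 1 (DELAY): [0, 6, 8, 5, 6, 8, -3] = [0, 6, 8, 5, 6, 8, -3] -> [0, 6, 8, 5, 6, 8, -3]
Stage 2 (ABS): |0|=0, |6|=6, |8|=8, |5|=5, |6|=6, |8|=8, |-3|=3 -> [0, 6, 8, 5, 6, 8, 3]
Stage 3 (DIFF): s[0]=0, 6-0=6, 8-6=2, 5-8=-3, 6-5=1, 8-6=2, 3-8=-5 -> [0, 6, 2, -3, 1, 2, -5]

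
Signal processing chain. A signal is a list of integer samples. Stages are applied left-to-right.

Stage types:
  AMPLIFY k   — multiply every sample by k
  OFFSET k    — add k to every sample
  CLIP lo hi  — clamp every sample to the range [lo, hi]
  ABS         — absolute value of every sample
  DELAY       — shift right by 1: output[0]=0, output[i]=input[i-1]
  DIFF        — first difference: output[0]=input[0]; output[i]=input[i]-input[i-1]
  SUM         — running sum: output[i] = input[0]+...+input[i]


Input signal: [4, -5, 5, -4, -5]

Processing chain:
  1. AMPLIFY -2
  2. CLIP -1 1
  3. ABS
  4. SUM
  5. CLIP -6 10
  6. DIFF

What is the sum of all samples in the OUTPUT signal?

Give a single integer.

Answer: 5

Derivation:
Input: [4, -5, 5, -4, -5]
Stage 1 (AMPLIFY -2): 4*-2=-8, -5*-2=10, 5*-2=-10, -4*-2=8, -5*-2=10 -> [-8, 10, -10, 8, 10]
Stage 2 (CLIP -1 1): clip(-8,-1,1)=-1, clip(10,-1,1)=1, clip(-10,-1,1)=-1, clip(8,-1,1)=1, clip(10,-1,1)=1 -> [-1, 1, -1, 1, 1]
Stage 3 (ABS): |-1|=1, |1|=1, |-1|=1, |1|=1, |1|=1 -> [1, 1, 1, 1, 1]
Stage 4 (SUM): sum[0..0]=1, sum[0..1]=2, sum[0..2]=3, sum[0..3]=4, sum[0..4]=5 -> [1, 2, 3, 4, 5]
Stage 5 (CLIP -6 10): clip(1,-6,10)=1, clip(2,-6,10)=2, clip(3,-6,10)=3, clip(4,-6,10)=4, clip(5,-6,10)=5 -> [1, 2, 3, 4, 5]
Stage 6 (DIFF): s[0]=1, 2-1=1, 3-2=1, 4-3=1, 5-4=1 -> [1, 1, 1, 1, 1]
Output sum: 5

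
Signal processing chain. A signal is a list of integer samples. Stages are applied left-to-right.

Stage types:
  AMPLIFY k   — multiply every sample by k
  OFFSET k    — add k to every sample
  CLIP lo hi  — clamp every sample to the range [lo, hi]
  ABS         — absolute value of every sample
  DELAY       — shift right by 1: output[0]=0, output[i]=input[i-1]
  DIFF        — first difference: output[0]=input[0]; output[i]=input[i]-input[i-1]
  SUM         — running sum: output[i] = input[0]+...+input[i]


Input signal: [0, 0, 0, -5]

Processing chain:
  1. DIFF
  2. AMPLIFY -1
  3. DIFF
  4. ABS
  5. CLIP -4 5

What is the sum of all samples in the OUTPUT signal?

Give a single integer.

Input: [0, 0, 0, -5]
Stage 1 (DIFF): s[0]=0, 0-0=0, 0-0=0, -5-0=-5 -> [0, 0, 0, -5]
Stage 2 (AMPLIFY -1): 0*-1=0, 0*-1=0, 0*-1=0, -5*-1=5 -> [0, 0, 0, 5]
Stage 3 (DIFF): s[0]=0, 0-0=0, 0-0=0, 5-0=5 -> [0, 0, 0, 5]
Stage 4 (ABS): |0|=0, |0|=0, |0|=0, |5|=5 -> [0, 0, 0, 5]
Stage 5 (CLIP -4 5): clip(0,-4,5)=0, clip(0,-4,5)=0, clip(0,-4,5)=0, clip(5,-4,5)=5 -> [0, 0, 0, 5]
Output sum: 5

Answer: 5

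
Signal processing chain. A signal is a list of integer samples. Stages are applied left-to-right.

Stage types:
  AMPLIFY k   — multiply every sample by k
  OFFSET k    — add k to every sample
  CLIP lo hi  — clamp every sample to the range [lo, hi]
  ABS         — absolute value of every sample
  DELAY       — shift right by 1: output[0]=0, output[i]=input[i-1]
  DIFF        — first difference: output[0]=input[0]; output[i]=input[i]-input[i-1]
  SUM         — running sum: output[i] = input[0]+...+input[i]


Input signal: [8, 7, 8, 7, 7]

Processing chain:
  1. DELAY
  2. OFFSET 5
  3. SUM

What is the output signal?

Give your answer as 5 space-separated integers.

Answer: 5 18 30 43 55

Derivation:
Input: [8, 7, 8, 7, 7]
Stage 1 (DELAY): [0, 8, 7, 8, 7] = [0, 8, 7, 8, 7] -> [0, 8, 7, 8, 7]
Stage 2 (OFFSET 5): 0+5=5, 8+5=13, 7+5=12, 8+5=13, 7+5=12 -> [5, 13, 12, 13, 12]
Stage 3 (SUM): sum[0..0]=5, sum[0..1]=18, sum[0..2]=30, sum[0..3]=43, sum[0..4]=55 -> [5, 18, 30, 43, 55]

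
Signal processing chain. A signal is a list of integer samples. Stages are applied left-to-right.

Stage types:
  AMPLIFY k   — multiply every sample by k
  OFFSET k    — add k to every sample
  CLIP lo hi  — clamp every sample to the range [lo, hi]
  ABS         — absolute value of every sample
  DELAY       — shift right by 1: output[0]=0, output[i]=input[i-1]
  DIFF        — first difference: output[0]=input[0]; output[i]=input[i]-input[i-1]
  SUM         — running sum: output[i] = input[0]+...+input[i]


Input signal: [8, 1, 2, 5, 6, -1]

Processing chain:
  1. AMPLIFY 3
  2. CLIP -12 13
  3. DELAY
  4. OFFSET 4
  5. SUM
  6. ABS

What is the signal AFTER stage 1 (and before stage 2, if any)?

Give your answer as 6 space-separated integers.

Answer: 24 3 6 15 18 -3

Derivation:
Input: [8, 1, 2, 5, 6, -1]
Stage 1 (AMPLIFY 3): 8*3=24, 1*3=3, 2*3=6, 5*3=15, 6*3=18, -1*3=-3 -> [24, 3, 6, 15, 18, -3]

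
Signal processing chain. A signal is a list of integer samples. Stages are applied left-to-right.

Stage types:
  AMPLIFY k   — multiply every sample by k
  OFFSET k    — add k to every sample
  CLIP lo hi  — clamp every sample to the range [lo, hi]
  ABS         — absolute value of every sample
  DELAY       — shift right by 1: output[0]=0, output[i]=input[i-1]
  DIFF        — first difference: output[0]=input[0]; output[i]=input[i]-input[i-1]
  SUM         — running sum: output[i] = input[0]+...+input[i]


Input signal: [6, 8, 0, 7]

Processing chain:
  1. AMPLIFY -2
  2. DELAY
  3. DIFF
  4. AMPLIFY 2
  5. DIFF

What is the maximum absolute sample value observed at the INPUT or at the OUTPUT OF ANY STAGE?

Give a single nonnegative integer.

Answer: 40

Derivation:
Input: [6, 8, 0, 7] (max |s|=8)
Stage 1 (AMPLIFY -2): 6*-2=-12, 8*-2=-16, 0*-2=0, 7*-2=-14 -> [-12, -16, 0, -14] (max |s|=16)
Stage 2 (DELAY): [0, -12, -16, 0] = [0, -12, -16, 0] -> [0, -12, -16, 0] (max |s|=16)
Stage 3 (DIFF): s[0]=0, -12-0=-12, -16--12=-4, 0--16=16 -> [0, -12, -4, 16] (max |s|=16)
Stage 4 (AMPLIFY 2): 0*2=0, -12*2=-24, -4*2=-8, 16*2=32 -> [0, -24, -8, 32] (max |s|=32)
Stage 5 (DIFF): s[0]=0, -24-0=-24, -8--24=16, 32--8=40 -> [0, -24, 16, 40] (max |s|=40)
Overall max amplitude: 40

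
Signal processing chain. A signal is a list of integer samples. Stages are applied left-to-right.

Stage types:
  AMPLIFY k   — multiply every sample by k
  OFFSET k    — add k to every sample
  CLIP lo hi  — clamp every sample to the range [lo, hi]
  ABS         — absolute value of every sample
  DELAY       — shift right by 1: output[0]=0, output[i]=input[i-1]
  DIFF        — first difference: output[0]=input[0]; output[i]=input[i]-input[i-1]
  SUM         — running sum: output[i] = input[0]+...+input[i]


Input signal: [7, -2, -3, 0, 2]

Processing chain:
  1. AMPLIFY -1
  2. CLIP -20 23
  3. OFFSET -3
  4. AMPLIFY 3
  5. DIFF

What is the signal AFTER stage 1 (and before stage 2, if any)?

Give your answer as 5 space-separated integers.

Answer: -7 2 3 0 -2

Derivation:
Input: [7, -2, -3, 0, 2]
Stage 1 (AMPLIFY -1): 7*-1=-7, -2*-1=2, -3*-1=3, 0*-1=0, 2*-1=-2 -> [-7, 2, 3, 0, -2]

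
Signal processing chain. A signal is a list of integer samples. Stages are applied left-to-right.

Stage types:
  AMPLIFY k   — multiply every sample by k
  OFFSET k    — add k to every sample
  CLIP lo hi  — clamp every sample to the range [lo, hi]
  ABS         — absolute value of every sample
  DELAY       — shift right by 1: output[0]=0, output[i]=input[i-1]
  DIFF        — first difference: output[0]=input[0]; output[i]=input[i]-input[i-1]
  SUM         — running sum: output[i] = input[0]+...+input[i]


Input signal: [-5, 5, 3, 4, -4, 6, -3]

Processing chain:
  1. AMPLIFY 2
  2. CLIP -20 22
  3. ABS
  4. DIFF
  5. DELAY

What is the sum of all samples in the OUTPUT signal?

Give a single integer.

Input: [-5, 5, 3, 4, -4, 6, -3]
Stage 1 (AMPLIFY 2): -5*2=-10, 5*2=10, 3*2=6, 4*2=8, -4*2=-8, 6*2=12, -3*2=-6 -> [-10, 10, 6, 8, -8, 12, -6]
Stage 2 (CLIP -20 22): clip(-10,-20,22)=-10, clip(10,-20,22)=10, clip(6,-20,22)=6, clip(8,-20,22)=8, clip(-8,-20,22)=-8, clip(12,-20,22)=12, clip(-6,-20,22)=-6 -> [-10, 10, 6, 8, -8, 12, -6]
Stage 3 (ABS): |-10|=10, |10|=10, |6|=6, |8|=8, |-8|=8, |12|=12, |-6|=6 -> [10, 10, 6, 8, 8, 12, 6]
Stage 4 (DIFF): s[0]=10, 10-10=0, 6-10=-4, 8-6=2, 8-8=0, 12-8=4, 6-12=-6 -> [10, 0, -4, 2, 0, 4, -6]
Stage 5 (DELAY): [0, 10, 0, -4, 2, 0, 4] = [0, 10, 0, -4, 2, 0, 4] -> [0, 10, 0, -4, 2, 0, 4]
Output sum: 12

Answer: 12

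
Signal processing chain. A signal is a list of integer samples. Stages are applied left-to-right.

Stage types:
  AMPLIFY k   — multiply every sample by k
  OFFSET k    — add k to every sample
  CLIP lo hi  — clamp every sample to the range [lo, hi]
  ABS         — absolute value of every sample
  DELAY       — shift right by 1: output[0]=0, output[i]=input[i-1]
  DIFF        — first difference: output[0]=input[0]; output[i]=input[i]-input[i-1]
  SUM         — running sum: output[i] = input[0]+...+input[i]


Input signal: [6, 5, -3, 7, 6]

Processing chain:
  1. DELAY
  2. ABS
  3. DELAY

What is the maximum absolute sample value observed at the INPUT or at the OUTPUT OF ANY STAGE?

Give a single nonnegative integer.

Input: [6, 5, -3, 7, 6] (max |s|=7)
Stage 1 (DELAY): [0, 6, 5, -3, 7] = [0, 6, 5, -3, 7] -> [0, 6, 5, -3, 7] (max |s|=7)
Stage 2 (ABS): |0|=0, |6|=6, |5|=5, |-3|=3, |7|=7 -> [0, 6, 5, 3, 7] (max |s|=7)
Stage 3 (DELAY): [0, 0, 6, 5, 3] = [0, 0, 6, 5, 3] -> [0, 0, 6, 5, 3] (max |s|=6)
Overall max amplitude: 7

Answer: 7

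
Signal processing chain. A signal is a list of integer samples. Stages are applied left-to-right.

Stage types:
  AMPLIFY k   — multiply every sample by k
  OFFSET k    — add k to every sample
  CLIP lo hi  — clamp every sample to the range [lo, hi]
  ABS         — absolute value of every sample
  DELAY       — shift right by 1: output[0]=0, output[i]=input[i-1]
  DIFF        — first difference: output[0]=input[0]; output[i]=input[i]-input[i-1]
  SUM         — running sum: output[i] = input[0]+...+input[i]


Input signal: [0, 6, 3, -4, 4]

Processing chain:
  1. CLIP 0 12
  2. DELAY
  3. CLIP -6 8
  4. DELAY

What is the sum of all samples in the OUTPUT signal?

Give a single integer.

Input: [0, 6, 3, -4, 4]
Stage 1 (CLIP 0 12): clip(0,0,12)=0, clip(6,0,12)=6, clip(3,0,12)=3, clip(-4,0,12)=0, clip(4,0,12)=4 -> [0, 6, 3, 0, 4]
Stage 2 (DELAY): [0, 0, 6, 3, 0] = [0, 0, 6, 3, 0] -> [0, 0, 6, 3, 0]
Stage 3 (CLIP -6 8): clip(0,-6,8)=0, clip(0,-6,8)=0, clip(6,-6,8)=6, clip(3,-6,8)=3, clip(0,-6,8)=0 -> [0, 0, 6, 3, 0]
Stage 4 (DELAY): [0, 0, 0, 6, 3] = [0, 0, 0, 6, 3] -> [0, 0, 0, 6, 3]
Output sum: 9

Answer: 9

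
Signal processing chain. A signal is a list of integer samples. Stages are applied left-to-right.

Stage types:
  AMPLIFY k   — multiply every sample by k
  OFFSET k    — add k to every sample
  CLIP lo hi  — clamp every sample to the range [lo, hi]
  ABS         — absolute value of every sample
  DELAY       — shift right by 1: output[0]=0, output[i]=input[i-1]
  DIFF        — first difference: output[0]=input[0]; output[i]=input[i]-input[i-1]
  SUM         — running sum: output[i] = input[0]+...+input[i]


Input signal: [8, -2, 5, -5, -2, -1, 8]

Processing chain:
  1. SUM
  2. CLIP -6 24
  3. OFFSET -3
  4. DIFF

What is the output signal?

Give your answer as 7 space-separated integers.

Input: [8, -2, 5, -5, -2, -1, 8]
Stage 1 (SUM): sum[0..0]=8, sum[0..1]=6, sum[0..2]=11, sum[0..3]=6, sum[0..4]=4, sum[0..5]=3, sum[0..6]=11 -> [8, 6, 11, 6, 4, 3, 11]
Stage 2 (CLIP -6 24): clip(8,-6,24)=8, clip(6,-6,24)=6, clip(11,-6,24)=11, clip(6,-6,24)=6, clip(4,-6,24)=4, clip(3,-6,24)=3, clip(11,-6,24)=11 -> [8, 6, 11, 6, 4, 3, 11]
Stage 3 (OFFSET -3): 8+-3=5, 6+-3=3, 11+-3=8, 6+-3=3, 4+-3=1, 3+-3=0, 11+-3=8 -> [5, 3, 8, 3, 1, 0, 8]
Stage 4 (DIFF): s[0]=5, 3-5=-2, 8-3=5, 3-8=-5, 1-3=-2, 0-1=-1, 8-0=8 -> [5, -2, 5, -5, -2, -1, 8]

Answer: 5 -2 5 -5 -2 -1 8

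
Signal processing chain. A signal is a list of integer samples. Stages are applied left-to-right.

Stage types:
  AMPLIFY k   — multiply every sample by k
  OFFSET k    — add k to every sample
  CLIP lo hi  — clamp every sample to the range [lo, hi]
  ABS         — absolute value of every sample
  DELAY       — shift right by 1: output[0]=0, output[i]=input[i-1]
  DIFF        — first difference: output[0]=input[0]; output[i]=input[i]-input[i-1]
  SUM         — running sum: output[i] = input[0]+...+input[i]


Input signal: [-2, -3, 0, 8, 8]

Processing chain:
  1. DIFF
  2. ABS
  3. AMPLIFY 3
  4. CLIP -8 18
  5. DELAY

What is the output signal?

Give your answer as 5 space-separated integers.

Input: [-2, -3, 0, 8, 8]
Stage 1 (DIFF): s[0]=-2, -3--2=-1, 0--3=3, 8-0=8, 8-8=0 -> [-2, -1, 3, 8, 0]
Stage 2 (ABS): |-2|=2, |-1|=1, |3|=3, |8|=8, |0|=0 -> [2, 1, 3, 8, 0]
Stage 3 (AMPLIFY 3): 2*3=6, 1*3=3, 3*3=9, 8*3=24, 0*3=0 -> [6, 3, 9, 24, 0]
Stage 4 (CLIP -8 18): clip(6,-8,18)=6, clip(3,-8,18)=3, clip(9,-8,18)=9, clip(24,-8,18)=18, clip(0,-8,18)=0 -> [6, 3, 9, 18, 0]
Stage 5 (DELAY): [0, 6, 3, 9, 18] = [0, 6, 3, 9, 18] -> [0, 6, 3, 9, 18]

Answer: 0 6 3 9 18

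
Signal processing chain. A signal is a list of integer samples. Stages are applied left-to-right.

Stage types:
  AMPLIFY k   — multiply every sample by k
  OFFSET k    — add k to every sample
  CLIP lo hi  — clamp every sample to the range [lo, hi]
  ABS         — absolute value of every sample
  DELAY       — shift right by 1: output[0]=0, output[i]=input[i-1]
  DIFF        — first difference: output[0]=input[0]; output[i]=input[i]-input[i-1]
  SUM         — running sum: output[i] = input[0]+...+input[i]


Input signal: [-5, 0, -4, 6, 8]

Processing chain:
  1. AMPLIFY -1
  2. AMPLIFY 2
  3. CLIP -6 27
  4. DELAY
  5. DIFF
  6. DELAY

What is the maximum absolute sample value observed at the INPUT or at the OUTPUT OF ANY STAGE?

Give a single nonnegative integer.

Input: [-5, 0, -4, 6, 8] (max |s|=8)
Stage 1 (AMPLIFY -1): -5*-1=5, 0*-1=0, -4*-1=4, 6*-1=-6, 8*-1=-8 -> [5, 0, 4, -6, -8] (max |s|=8)
Stage 2 (AMPLIFY 2): 5*2=10, 0*2=0, 4*2=8, -6*2=-12, -8*2=-16 -> [10, 0, 8, -12, -16] (max |s|=16)
Stage 3 (CLIP -6 27): clip(10,-6,27)=10, clip(0,-6,27)=0, clip(8,-6,27)=8, clip(-12,-6,27)=-6, clip(-16,-6,27)=-6 -> [10, 0, 8, -6, -6] (max |s|=10)
Stage 4 (DELAY): [0, 10, 0, 8, -6] = [0, 10, 0, 8, -6] -> [0, 10, 0, 8, -6] (max |s|=10)
Stage 5 (DIFF): s[0]=0, 10-0=10, 0-10=-10, 8-0=8, -6-8=-14 -> [0, 10, -10, 8, -14] (max |s|=14)
Stage 6 (DELAY): [0, 0, 10, -10, 8] = [0, 0, 10, -10, 8] -> [0, 0, 10, -10, 8] (max |s|=10)
Overall max amplitude: 16

Answer: 16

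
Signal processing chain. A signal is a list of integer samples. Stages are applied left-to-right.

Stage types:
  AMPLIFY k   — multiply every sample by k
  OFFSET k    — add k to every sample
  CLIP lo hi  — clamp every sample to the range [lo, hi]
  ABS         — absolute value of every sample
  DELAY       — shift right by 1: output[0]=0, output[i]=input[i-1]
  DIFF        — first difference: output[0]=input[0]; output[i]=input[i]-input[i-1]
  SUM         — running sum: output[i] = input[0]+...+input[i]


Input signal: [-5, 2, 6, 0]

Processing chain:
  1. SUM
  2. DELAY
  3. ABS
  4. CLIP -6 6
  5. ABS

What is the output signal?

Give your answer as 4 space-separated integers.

Input: [-5, 2, 6, 0]
Stage 1 (SUM): sum[0..0]=-5, sum[0..1]=-3, sum[0..2]=3, sum[0..3]=3 -> [-5, -3, 3, 3]
Stage 2 (DELAY): [0, -5, -3, 3] = [0, -5, -3, 3] -> [0, -5, -3, 3]
Stage 3 (ABS): |0|=0, |-5|=5, |-3|=3, |3|=3 -> [0, 5, 3, 3]
Stage 4 (CLIP -6 6): clip(0,-6,6)=0, clip(5,-6,6)=5, clip(3,-6,6)=3, clip(3,-6,6)=3 -> [0, 5, 3, 3]
Stage 5 (ABS): |0|=0, |5|=5, |3|=3, |3|=3 -> [0, 5, 3, 3]

Answer: 0 5 3 3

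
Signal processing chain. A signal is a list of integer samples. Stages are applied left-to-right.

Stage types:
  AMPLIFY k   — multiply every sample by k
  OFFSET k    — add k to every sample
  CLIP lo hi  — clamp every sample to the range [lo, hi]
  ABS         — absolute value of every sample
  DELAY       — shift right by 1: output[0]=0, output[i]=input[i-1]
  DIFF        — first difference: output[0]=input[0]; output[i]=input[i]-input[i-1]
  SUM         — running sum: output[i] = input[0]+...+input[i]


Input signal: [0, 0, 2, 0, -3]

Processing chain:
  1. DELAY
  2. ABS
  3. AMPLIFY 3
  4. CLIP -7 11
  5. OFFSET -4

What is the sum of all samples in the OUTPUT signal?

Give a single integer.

Answer: -14

Derivation:
Input: [0, 0, 2, 0, -3]
Stage 1 (DELAY): [0, 0, 0, 2, 0] = [0, 0, 0, 2, 0] -> [0, 0, 0, 2, 0]
Stage 2 (ABS): |0|=0, |0|=0, |0|=0, |2|=2, |0|=0 -> [0, 0, 0, 2, 0]
Stage 3 (AMPLIFY 3): 0*3=0, 0*3=0, 0*3=0, 2*3=6, 0*3=0 -> [0, 0, 0, 6, 0]
Stage 4 (CLIP -7 11): clip(0,-7,11)=0, clip(0,-7,11)=0, clip(0,-7,11)=0, clip(6,-7,11)=6, clip(0,-7,11)=0 -> [0, 0, 0, 6, 0]
Stage 5 (OFFSET -4): 0+-4=-4, 0+-4=-4, 0+-4=-4, 6+-4=2, 0+-4=-4 -> [-4, -4, -4, 2, -4]
Output sum: -14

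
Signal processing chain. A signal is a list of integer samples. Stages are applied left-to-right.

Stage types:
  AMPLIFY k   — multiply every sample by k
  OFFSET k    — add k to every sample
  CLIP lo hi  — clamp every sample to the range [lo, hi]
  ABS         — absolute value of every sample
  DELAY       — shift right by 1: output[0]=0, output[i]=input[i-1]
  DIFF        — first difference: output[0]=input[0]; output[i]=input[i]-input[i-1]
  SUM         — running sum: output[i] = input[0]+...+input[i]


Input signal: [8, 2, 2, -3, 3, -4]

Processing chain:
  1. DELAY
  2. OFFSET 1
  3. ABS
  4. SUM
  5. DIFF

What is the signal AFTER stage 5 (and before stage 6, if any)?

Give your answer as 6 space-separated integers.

Answer: 1 9 3 3 2 4

Derivation:
Input: [8, 2, 2, -3, 3, -4]
Stage 1 (DELAY): [0, 8, 2, 2, -3, 3] = [0, 8, 2, 2, -3, 3] -> [0, 8, 2, 2, -3, 3]
Stage 2 (OFFSET 1): 0+1=1, 8+1=9, 2+1=3, 2+1=3, -3+1=-2, 3+1=4 -> [1, 9, 3, 3, -2, 4]
Stage 3 (ABS): |1|=1, |9|=9, |3|=3, |3|=3, |-2|=2, |4|=4 -> [1, 9, 3, 3, 2, 4]
Stage 4 (SUM): sum[0..0]=1, sum[0..1]=10, sum[0..2]=13, sum[0..3]=16, sum[0..4]=18, sum[0..5]=22 -> [1, 10, 13, 16, 18, 22]
Stage 5 (DIFF): s[0]=1, 10-1=9, 13-10=3, 16-13=3, 18-16=2, 22-18=4 -> [1, 9, 3, 3, 2, 4]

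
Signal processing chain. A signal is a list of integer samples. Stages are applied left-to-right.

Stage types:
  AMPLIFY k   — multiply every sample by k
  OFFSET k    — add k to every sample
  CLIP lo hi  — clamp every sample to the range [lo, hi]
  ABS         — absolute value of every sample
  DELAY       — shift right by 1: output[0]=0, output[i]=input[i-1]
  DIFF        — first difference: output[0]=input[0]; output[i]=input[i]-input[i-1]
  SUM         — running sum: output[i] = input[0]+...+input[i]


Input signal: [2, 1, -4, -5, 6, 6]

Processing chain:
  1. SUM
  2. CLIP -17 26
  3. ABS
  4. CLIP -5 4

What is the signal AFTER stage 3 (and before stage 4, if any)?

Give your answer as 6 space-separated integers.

Input: [2, 1, -4, -5, 6, 6]
Stage 1 (SUM): sum[0..0]=2, sum[0..1]=3, sum[0..2]=-1, sum[0..3]=-6, sum[0..4]=0, sum[0..5]=6 -> [2, 3, -1, -6, 0, 6]
Stage 2 (CLIP -17 26): clip(2,-17,26)=2, clip(3,-17,26)=3, clip(-1,-17,26)=-1, clip(-6,-17,26)=-6, clip(0,-17,26)=0, clip(6,-17,26)=6 -> [2, 3, -1, -6, 0, 6]
Stage 3 (ABS): |2|=2, |3|=3, |-1|=1, |-6|=6, |0|=0, |6|=6 -> [2, 3, 1, 6, 0, 6]

Answer: 2 3 1 6 0 6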